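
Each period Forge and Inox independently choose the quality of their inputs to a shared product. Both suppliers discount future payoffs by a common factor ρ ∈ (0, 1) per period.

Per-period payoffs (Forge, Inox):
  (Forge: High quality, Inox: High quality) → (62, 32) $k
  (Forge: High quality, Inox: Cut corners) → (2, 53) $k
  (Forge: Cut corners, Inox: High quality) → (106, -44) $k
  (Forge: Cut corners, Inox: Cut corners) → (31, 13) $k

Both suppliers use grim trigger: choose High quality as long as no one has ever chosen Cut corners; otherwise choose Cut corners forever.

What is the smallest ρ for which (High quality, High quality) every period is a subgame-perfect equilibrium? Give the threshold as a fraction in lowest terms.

44/75

Forge: cooperation gives 62 each period; deviation gives 106 once then 31 forever.
  62/(1−ρ) ≥ 106 + 31ρ/(1−ρ) ⇒ ρ ≥ 44/75.
Inox: cooperation gives 32 each period; deviation gives 53 once then 13 forever.
  ρ ≥ 21/40.
Both must hold, so the binding constraint is Forge's: ρ ≥ 44/75.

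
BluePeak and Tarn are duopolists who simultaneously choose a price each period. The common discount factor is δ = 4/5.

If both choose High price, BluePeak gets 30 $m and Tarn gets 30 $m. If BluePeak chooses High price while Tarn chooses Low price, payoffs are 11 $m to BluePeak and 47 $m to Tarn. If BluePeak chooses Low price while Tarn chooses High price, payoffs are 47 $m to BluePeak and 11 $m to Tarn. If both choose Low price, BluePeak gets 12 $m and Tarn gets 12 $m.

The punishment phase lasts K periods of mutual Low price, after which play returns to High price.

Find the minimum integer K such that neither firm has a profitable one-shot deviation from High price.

2

Need Σ_{k=1}^{K} δ^k ≥ (47−30)/(30−12) = 0.9444 at δ = 4/5.
At K = 1 the sum is 0.8000 < 0.9444; at K = 2 it is 1.4400 ≥ 0.9444.
So the minimum punishment length is K = 2.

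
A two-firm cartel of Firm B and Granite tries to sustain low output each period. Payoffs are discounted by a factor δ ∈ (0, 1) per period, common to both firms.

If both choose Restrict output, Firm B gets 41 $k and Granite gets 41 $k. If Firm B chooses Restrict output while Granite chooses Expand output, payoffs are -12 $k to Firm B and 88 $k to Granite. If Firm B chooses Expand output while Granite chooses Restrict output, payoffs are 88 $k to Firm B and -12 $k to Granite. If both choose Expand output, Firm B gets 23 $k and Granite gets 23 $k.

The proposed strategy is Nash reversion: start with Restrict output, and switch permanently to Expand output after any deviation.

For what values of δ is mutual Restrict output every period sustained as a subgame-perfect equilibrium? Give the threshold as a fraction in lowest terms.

47/65

Under grim trigger the critical discount factor is (T−C)/(T−P) with T = 88, C = 41, P = 23.
δ* = (88−41)/(88−23) = 47/65.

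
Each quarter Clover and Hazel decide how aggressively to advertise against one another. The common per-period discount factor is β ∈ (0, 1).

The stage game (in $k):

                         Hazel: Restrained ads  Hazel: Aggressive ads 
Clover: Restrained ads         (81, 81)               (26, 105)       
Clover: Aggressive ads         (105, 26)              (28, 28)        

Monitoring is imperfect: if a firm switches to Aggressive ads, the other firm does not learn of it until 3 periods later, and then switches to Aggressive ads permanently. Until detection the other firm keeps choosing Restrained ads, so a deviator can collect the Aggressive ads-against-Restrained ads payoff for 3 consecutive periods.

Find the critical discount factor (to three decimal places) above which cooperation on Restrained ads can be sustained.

A deviator earns 105 for 3 periods, then 28 forever; cooperating earns 81 forever. Multiplying the IC by (1−β):
81 ≥ 105(1−β^3) + 28β^3, so 77·β^3 ≥ 24 and β^3 ≥ 24/77.
β ≥ (24/77)^(1/3) ≈ 0.678.

0.678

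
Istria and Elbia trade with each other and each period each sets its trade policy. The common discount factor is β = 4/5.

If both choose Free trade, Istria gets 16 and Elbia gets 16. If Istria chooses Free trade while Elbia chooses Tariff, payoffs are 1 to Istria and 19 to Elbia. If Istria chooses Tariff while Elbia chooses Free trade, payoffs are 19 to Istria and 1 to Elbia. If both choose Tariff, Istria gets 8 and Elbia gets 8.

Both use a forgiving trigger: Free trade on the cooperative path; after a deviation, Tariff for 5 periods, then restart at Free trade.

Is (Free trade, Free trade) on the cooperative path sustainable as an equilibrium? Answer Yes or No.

A one-shot deviation gives 19 now, then 8 for 5 periods, then back to 16.
Gain from deviating: (19−16) today; loss: (16−8) in each of the next 5 periods.
No-deviation condition: (16−8)(β+…+β^5) ≥ 19−16, i.e. β+…+β^5 ≥ 3/8.
At β = 4/5: β+…+β^5 = 2.6893 ≥ 0.3750.
So cooperation is sustainable.

Yes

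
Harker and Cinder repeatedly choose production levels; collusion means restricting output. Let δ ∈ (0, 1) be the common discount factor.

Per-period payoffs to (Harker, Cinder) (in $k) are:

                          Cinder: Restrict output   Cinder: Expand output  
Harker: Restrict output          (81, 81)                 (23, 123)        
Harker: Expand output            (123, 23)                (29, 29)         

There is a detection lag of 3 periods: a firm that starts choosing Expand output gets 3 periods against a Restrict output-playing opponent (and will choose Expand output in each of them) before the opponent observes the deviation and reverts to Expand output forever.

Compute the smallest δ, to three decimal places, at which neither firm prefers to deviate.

0.764

A deviator earns 123 for 3 periods, then 29 forever; cooperating earns 81 forever. Multiplying the IC by (1−δ):
81 ≥ 123(1−δ^3) + 29δ^3, so 94·δ^3 ≥ 42 and δ^3 ≥ 21/47.
δ ≥ (21/47)^(1/3) ≈ 0.764.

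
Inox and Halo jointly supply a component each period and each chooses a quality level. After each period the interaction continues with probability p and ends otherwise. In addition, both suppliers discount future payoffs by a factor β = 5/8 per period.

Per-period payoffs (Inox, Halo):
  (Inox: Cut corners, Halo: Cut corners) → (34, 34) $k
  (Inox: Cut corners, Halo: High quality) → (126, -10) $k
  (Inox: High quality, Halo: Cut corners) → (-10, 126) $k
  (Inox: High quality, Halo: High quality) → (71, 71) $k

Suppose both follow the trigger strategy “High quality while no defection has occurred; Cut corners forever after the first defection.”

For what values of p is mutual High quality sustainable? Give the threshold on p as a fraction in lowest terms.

Expected continuation weight on next period's payoff is β·p = 5/8·p, which plays the role of the discount factor.
Cooperation requires 5/8·p ≥ (126−71)/(126−34) = 55/92, hence p ≥ 22/23.

22/23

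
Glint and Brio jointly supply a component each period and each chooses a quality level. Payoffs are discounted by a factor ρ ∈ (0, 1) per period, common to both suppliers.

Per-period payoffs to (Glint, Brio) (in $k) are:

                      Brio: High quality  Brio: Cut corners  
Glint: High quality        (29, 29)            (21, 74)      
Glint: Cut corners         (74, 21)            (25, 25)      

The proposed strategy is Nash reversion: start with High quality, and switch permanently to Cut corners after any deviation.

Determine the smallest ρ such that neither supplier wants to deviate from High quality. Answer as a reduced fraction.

29/(1−ρ) ≥ 74 + 25ρ/(1−ρ)
29 ≥ 74 − 49ρ
ρ ≥ 45/49.

45/49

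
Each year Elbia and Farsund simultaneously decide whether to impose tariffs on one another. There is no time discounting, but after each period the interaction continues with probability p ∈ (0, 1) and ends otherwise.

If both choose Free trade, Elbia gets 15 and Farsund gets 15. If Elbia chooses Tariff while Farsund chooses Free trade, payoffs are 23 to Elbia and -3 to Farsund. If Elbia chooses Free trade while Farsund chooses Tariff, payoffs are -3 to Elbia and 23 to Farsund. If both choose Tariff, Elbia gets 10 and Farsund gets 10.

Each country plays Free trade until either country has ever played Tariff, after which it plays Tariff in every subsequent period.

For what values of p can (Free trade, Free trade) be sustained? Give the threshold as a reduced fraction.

8/13

Expected cooperation value is 15 + p·15 + p²·15 + … = 15/(1−p); deviation gives 23 + p·10/(1−p).
15 ≥ 23(1−p) + 10p ⇒ 13p ≥ 8 ⇒ p ≥ 8/13.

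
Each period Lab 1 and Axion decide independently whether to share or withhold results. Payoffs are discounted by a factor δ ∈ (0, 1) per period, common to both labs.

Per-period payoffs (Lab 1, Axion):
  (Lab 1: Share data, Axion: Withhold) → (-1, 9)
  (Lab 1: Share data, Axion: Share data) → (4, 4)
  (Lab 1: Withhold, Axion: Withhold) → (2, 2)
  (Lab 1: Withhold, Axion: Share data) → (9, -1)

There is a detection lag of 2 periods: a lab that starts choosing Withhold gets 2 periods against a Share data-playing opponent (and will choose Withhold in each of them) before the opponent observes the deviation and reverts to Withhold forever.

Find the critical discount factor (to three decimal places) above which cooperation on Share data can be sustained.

A deviator earns 9 for 2 periods, then 2 forever; cooperating earns 4 forever. Multiplying the IC by (1−δ):
4 ≥ 9(1−δ^2) + 2δ^2, so 7·δ^2 ≥ 5 and δ^2 ≥ 5/7.
δ ≥ (5/7)^(1/2) ≈ 0.845.

0.845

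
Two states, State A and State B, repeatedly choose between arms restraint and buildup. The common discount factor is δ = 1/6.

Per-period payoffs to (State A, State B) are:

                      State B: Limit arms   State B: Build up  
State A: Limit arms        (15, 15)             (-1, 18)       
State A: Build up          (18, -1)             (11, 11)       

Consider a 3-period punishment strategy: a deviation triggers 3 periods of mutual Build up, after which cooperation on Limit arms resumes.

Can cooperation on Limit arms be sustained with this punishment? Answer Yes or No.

A one-shot deviation gives 18 now, then 11 for 3 periods, then back to 15.
Gain from deviating: (18−15) today; loss: (15−11) in each of the next 3 periods.
No-deviation condition: (15−11)(δ+…+δ^3) ≥ 18−15, i.e. δ+…+δ^3 ≥ 3/4.
At δ = 1/6: δ+…+δ^3 = 0.1991 < 0.7500.
So cooperation is not sustainable.

No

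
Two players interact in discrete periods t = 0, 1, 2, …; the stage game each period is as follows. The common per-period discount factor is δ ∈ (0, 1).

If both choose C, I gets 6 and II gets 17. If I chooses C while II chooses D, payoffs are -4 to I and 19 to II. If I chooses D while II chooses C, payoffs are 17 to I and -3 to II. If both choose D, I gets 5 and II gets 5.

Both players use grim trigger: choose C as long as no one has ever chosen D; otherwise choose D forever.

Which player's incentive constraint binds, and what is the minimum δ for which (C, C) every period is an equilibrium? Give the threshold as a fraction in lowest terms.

I; δ ≥ 11/12

I's threshold: (17−6)/(17−5) = 11/12.
II's threshold: (19−17)/(19−5) = 1/7.
11/12 > 1/7, so I binds and δ* = 11/12.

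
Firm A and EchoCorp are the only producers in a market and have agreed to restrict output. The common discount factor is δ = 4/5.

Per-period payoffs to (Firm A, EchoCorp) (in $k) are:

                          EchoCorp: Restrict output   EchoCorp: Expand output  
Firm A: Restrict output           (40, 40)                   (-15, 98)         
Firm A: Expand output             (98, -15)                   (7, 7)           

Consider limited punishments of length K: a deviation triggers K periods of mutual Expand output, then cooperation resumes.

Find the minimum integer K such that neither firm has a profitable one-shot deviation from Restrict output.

3

IC: δ(1−δ^K)/(1−δ) ≥ (98−40)/(40−7) = 58/33.
With δ = 4/5: need 1 − δ^K ≥ 58/33·(1−4/5)/(4/5), i.e. δ^K ≤ 0.5606.
Since (4/5)^2 = 0.6400 and (4/5)^3 = 0.5120, the smallest such K is 3.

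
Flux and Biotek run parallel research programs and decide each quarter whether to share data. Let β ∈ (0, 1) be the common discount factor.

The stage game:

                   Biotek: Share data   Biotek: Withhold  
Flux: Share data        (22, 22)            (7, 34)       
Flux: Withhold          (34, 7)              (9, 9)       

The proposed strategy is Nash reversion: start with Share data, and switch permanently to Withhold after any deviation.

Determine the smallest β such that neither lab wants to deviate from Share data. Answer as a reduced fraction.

Cooperation forever yields 22 each period: 22/(1−β).
Deviating yields 34 once, then 9 forever: 34 + 9β/(1−β).
No profitable deviation requires 22/(1−β) ≥ 34 + 9β/(1−β).
Multiplying by (1−β): 22 ≥ 34(1−β) + 9β = 34 − 25β.
So 25β ≥ 12, i.e. β ≥ 12/25.

12/25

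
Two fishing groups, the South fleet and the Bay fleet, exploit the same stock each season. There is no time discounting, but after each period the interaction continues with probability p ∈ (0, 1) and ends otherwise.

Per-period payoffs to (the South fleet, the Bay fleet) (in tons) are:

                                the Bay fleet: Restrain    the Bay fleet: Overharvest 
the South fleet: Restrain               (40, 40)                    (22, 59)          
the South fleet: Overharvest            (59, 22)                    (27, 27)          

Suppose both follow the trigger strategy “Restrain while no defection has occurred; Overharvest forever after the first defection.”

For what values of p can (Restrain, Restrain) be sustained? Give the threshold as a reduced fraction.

19/32

Expected cooperation value is 40 + p·40 + p²·40 + … = 40/(1−p); deviation gives 59 + p·27/(1−p).
40 ≥ 59(1−p) + 27p ⇒ 32p ≥ 19 ⇒ p ≥ 19/32.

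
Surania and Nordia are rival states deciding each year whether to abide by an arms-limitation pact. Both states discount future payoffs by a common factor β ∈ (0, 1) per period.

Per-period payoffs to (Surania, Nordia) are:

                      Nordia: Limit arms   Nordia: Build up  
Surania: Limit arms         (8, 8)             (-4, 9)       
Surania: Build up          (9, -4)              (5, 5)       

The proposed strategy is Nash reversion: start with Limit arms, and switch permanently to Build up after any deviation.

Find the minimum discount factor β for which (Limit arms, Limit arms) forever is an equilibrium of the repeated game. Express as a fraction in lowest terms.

One-period gain from deviating is 9 − 8 = 1. The loss is 8 − 5 = 3 in every subsequent period, with present value 3·β/(1−β).
Deviation is unprofitable when 3·β/(1−β) ≥ 1, i.e. β/(1−β) ≥ 1/3.
Equivalently β ≥ 1/(1+3) = 1/4.

1/4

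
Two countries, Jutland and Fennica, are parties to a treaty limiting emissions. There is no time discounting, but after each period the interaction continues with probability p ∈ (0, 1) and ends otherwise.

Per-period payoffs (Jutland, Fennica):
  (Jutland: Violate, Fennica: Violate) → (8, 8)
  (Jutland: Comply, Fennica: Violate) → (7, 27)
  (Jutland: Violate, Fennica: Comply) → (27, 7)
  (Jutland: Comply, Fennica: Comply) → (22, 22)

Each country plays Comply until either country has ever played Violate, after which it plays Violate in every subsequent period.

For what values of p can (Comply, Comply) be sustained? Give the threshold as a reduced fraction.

5/19

With no time discounting, the continuation probability p plays the role of the discount factor.
Grim-trigger IC: 22/(1−p) ≥ 27 + 8p/(1−p) ⇒ p ≥ (27−22)/(27−8) = 5/19.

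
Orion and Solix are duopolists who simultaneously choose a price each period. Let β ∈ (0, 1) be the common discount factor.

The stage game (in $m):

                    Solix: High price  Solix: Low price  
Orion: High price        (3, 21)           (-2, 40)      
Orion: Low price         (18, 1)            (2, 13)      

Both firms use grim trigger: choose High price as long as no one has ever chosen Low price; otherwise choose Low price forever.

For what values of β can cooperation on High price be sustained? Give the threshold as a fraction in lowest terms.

Orion's threshold: (18−3)/(18−2) = 15/16.
Solix's threshold: (40−21)/(40−13) = 19/27.
15/16 > 19/27, so Orion binds and β* = 15/16.

15/16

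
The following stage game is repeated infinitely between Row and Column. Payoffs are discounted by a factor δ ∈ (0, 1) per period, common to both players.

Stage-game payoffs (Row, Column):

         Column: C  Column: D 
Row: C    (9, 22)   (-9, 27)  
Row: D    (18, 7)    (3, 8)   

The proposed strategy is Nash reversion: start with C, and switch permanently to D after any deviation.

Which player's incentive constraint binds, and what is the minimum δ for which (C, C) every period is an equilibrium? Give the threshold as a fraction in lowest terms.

Row; δ ≥ 3/5

Row's threshold: (18−9)/(18−3) = 3/5.
Column's threshold: (27−22)/(27−8) = 5/19.
3/5 > 5/19, so Row binds and δ* = 3/5.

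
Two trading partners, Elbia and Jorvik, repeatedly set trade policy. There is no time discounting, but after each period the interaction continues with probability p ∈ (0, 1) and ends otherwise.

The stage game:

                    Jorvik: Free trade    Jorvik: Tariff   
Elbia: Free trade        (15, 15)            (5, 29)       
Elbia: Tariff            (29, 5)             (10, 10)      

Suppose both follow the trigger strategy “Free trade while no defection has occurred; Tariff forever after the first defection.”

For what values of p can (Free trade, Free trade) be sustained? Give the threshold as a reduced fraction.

14/19

Expected cooperation value is 15 + p·15 + p²·15 + … = 15/(1−p); deviation gives 29 + p·10/(1−p).
15 ≥ 29(1−p) + 10p ⇒ 19p ≥ 14 ⇒ p ≥ 14/19.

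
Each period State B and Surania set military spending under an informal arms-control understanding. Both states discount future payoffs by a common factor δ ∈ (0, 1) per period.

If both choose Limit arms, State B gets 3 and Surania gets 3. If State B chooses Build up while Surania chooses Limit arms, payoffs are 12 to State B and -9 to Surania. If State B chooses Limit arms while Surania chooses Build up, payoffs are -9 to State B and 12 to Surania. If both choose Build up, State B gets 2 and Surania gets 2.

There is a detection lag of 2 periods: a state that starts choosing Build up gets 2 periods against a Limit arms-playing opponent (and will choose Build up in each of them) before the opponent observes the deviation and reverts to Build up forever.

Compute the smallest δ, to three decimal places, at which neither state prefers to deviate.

A deviator earns 12 for 2 periods, then 2 forever; cooperating earns 3 forever. Multiplying the IC by (1−δ):
3 ≥ 12(1−δ^2) + 2δ^2, so 10·δ^2 ≥ 9 and δ^2 ≥ 9/10.
δ ≥ (9/10)^(1/2) ≈ 0.949.

0.949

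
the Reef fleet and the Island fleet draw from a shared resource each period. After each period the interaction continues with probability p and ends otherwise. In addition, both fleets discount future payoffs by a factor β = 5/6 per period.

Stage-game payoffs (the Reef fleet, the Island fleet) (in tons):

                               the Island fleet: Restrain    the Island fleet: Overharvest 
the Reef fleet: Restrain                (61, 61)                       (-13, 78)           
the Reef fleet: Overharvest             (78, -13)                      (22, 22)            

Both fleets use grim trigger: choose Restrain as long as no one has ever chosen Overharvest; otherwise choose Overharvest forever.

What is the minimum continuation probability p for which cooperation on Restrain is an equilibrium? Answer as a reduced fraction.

Expected continuation weight on next period's payoff is β·p = 5/6·p, which plays the role of the discount factor.
Cooperation requires 5/6·p ≥ (78−61)/(78−22) = 17/56, hence p ≥ 51/140.

51/140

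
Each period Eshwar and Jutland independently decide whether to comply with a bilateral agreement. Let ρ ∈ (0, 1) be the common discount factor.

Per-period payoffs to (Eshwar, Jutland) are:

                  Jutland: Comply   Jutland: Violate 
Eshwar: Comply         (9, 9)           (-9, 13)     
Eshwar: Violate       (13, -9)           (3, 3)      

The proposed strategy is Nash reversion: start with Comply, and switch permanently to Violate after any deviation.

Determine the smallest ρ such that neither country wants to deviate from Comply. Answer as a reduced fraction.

One-period gain from deviating is 13 − 9 = 4. The loss is 9 − 3 = 6 in every subsequent period, with present value 6·ρ/(1−ρ).
Deviation is unprofitable when 6·ρ/(1−ρ) ≥ 4, i.e. ρ/(1−ρ) ≥ 2/3.
Equivalently ρ ≥ 4/(4+6) = 2/5.

2/5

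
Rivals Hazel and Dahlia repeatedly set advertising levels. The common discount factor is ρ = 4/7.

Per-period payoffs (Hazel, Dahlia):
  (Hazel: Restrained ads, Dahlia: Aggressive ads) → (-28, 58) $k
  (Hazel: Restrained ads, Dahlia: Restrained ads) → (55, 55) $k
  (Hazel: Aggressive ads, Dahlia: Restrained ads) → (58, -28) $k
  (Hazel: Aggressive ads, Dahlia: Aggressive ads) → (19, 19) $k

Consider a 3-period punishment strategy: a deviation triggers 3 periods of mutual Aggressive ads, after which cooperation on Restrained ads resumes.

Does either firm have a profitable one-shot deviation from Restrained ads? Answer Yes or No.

No

A one-shot deviation gives 58 now, then 19 for 3 periods, then back to 55.
Gain from deviating: (58−55) today; loss: (55−19) in each of the next 3 periods.
No-deviation condition: (55−19)(ρ+…+ρ^3) ≥ 58−55, i.e. ρ+…+ρ^3 ≥ 1/12.
At ρ = 4/7: ρ+…+ρ^3 = 1.0845 ≥ 0.0833.
So cooperation is sustainable.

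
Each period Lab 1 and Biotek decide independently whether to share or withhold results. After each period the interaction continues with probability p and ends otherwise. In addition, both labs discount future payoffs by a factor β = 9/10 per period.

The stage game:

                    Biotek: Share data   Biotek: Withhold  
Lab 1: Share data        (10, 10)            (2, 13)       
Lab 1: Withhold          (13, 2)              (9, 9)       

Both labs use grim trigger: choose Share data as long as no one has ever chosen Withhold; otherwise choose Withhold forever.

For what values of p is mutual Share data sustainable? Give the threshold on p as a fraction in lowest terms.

5/6

With continuation probability p and discount β, the effective per-period discount factor is βp.
Grim-trigger IC: βp ≥ (13−10)/(13−9) = 3/4.
So p ≥ (3/4)/(9/10) = 5/6.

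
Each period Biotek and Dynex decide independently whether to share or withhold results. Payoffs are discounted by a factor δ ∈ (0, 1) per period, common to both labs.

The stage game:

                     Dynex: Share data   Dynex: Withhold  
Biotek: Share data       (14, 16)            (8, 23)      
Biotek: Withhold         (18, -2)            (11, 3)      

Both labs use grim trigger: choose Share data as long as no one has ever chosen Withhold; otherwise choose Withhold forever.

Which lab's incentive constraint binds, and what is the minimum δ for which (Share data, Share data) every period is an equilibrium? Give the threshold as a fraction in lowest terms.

Biotek; δ ≥ 4/7

Biotek: cooperation gives 14 each period; deviation gives 18 once then 11 forever.
  14/(1−δ) ≥ 18 + 11δ/(1−δ) ⇒ δ ≥ 4/7.
Dynex: cooperation gives 16 each period; deviation gives 23 once then 3 forever.
  δ ≥ 7/20.
Both must hold, so the binding constraint is Biotek's: δ ≥ 4/7.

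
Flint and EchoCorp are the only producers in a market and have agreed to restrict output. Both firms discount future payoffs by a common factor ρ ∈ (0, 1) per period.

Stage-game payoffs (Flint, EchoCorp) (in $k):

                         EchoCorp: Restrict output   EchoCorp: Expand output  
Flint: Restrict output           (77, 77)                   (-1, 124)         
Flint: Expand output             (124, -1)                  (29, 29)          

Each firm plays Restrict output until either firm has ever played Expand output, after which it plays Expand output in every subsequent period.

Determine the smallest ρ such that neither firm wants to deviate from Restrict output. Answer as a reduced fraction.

47/95

77/(1−ρ) ≥ 124 + 29ρ/(1−ρ)
77 ≥ 124 − 95ρ
ρ ≥ 47/95.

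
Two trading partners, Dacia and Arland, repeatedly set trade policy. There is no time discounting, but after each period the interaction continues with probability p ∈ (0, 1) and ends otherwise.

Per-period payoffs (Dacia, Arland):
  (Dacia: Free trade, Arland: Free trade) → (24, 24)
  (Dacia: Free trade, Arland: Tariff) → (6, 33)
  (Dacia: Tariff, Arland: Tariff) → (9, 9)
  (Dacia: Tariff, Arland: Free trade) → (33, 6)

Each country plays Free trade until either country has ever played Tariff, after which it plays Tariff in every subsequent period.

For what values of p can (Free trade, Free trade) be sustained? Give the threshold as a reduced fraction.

With no time discounting, the continuation probability p plays the role of the discount factor.
Grim-trigger IC: 24/(1−p) ≥ 33 + 9p/(1−p) ⇒ p ≥ (33−24)/(33−9) = 3/8.

3/8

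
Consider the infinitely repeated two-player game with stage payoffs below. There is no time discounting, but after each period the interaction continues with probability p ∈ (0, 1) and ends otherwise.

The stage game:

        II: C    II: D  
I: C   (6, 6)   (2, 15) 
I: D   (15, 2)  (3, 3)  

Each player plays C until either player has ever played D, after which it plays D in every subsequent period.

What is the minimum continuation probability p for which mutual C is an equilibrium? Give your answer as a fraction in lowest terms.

Expected cooperation value is 6 + p·6 + p²·6 + … = 6/(1−p); deviation gives 15 + p·3/(1−p).
6 ≥ 15(1−p) + 3p ⇒ 12p ≥ 9 ⇒ p ≥ 9/12 = 3/4.

3/4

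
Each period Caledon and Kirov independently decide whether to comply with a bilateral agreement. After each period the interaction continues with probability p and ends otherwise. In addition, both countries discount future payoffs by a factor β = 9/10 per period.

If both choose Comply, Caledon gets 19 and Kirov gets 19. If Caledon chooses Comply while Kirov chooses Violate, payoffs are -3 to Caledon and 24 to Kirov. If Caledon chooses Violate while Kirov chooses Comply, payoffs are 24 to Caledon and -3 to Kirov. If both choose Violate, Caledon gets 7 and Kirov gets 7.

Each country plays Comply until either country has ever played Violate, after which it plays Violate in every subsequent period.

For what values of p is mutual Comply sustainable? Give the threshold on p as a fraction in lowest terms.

Expected continuation weight on next period's payoff is β·p = 9/10·p, which plays the role of the discount factor.
Cooperation requires 9/10·p ≥ (24−19)/(24−7) = 5/17, hence p ≥ 50/153.

50/153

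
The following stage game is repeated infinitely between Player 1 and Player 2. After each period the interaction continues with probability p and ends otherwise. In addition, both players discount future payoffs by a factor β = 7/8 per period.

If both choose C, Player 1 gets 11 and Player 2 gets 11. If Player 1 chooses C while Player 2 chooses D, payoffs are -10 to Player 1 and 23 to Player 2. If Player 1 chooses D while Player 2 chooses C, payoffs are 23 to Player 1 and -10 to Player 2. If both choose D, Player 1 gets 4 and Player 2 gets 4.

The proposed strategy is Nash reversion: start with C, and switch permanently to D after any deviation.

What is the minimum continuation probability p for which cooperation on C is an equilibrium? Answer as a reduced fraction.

96/133

Expected continuation weight on next period's payoff is β·p = 7/8·p, which plays the role of the discount factor.
Cooperation requires 7/8·p ≥ (23−11)/(23−4) = 12/19, hence p ≥ 96/133.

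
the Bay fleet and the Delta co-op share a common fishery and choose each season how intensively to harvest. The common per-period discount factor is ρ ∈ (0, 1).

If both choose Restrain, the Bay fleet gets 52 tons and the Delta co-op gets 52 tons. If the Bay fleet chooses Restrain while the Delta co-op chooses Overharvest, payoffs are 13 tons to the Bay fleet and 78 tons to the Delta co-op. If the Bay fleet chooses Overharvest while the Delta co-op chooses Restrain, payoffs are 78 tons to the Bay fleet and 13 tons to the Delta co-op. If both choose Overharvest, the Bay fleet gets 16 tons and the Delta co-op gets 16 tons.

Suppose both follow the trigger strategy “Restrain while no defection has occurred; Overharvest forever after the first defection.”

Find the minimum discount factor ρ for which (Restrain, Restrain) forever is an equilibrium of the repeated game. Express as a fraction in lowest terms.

52/(1−ρ) ≥ 78 + 16ρ/(1−ρ)
52 ≥ 78 − 62ρ
ρ ≥ 26/62 = 13/31.

13/31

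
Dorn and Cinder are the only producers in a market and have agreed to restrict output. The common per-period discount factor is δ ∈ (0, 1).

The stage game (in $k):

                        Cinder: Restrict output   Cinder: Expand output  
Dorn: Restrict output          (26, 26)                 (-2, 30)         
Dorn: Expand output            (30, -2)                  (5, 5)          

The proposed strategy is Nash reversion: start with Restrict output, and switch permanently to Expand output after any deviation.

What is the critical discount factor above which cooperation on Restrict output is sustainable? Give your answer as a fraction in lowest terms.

4/25

26/(1−δ) ≥ 30 + 5δ/(1−δ)
26 ≥ 30 − 25δ
δ ≥ 4/25.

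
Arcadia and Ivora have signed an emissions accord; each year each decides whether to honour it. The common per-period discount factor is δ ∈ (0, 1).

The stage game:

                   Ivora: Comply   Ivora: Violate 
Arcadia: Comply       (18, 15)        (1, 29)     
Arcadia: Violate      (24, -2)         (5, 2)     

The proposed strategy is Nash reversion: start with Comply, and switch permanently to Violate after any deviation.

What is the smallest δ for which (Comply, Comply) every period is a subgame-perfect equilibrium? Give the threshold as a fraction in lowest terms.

14/27

Arcadia's threshold: (24−18)/(24−5) = 6/19.
Ivora's threshold: (29−15)/(29−2) = 14/27.
6/19 < 14/27, so Ivora binds and δ* = 14/27.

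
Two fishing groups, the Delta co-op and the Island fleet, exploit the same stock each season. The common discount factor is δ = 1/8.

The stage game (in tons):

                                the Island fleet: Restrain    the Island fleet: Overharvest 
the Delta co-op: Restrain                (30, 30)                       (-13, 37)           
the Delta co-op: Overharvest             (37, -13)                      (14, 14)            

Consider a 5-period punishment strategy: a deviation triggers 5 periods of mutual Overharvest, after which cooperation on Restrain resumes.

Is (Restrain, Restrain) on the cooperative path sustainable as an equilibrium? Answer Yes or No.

No

Comparing payoff streams over the 6 periods until play realigns: cooperate → 30(1+δ+…+δ^5); deviate → 37 + 14(δ+…+δ^5).
Cooperation is sustained iff (30−14)(δ+…+δ^5) ≥ 37−30.
δ+…+δ^5 = 1/8·(1−(1/8)^5)/(1−1/8) = 0.1429, and (37−30)/(30−14) = 0.4375.
0.1429 < 0.4375, so cooperation is not sustainable.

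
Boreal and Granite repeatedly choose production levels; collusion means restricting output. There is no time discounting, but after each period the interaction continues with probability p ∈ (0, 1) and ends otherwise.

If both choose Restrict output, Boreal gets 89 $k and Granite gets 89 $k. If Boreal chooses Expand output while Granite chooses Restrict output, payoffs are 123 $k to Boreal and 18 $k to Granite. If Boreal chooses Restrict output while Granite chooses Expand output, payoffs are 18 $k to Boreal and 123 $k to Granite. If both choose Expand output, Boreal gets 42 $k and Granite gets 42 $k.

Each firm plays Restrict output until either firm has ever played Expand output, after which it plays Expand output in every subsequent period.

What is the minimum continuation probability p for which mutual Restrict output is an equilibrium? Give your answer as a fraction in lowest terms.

34/81

With no time discounting, the continuation probability p plays the role of the discount factor.
Grim-trigger IC: 89/(1−p) ≥ 123 + 42p/(1−p) ⇒ p ≥ (123−89)/(123−42) = 34/81.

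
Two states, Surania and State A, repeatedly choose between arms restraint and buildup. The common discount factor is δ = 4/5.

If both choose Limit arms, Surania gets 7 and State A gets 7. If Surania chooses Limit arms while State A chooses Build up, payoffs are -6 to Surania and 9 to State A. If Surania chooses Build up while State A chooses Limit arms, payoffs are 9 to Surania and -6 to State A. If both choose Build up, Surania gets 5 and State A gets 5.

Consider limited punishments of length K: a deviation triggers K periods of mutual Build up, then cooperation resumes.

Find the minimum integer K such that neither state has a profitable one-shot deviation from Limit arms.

No profitable deviation requires (7−5)(δ+…+δ^K) ≥ 9−7, i.e. δ+…+δ^K ≥ 1 ≈ 1.0000.
With δ = 4/5, the partial sums are K=1: 0.8000, K=2: 1.4400.
K = 2 is the first length at which the sum reaches 1.0000.

2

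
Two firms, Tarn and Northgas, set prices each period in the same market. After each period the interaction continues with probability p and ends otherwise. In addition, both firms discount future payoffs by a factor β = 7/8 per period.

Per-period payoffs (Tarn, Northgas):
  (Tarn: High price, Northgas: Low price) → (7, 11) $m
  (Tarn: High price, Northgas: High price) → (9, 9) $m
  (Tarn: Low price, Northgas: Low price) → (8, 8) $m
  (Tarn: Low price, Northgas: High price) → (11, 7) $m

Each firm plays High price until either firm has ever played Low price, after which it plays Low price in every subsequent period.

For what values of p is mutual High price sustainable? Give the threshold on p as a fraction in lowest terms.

16/21

Expected continuation weight on next period's payoff is β·p = 7/8·p, which plays the role of the discount factor.
Cooperation requires 7/8·p ≥ (11−9)/(11−8) = 2/3, hence p ≥ 16/21.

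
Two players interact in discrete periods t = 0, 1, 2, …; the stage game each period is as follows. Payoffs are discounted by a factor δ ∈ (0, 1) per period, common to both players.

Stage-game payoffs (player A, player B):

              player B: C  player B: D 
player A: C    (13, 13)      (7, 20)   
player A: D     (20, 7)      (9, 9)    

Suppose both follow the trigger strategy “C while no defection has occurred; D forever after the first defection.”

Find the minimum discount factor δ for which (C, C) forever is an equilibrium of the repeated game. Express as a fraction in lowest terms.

Cooperation forever yields 13 each period: 13/(1−δ).
Deviating yields 20 once, then 9 forever: 20 + 9δ/(1−δ).
No profitable deviation requires 13/(1−δ) ≥ 20 + 9δ/(1−δ).
Multiplying by (1−δ): 13 ≥ 20(1−δ) + 9δ = 20 − 11δ.
So 11δ ≥ 7, i.e. δ ≥ 7/11.

7/11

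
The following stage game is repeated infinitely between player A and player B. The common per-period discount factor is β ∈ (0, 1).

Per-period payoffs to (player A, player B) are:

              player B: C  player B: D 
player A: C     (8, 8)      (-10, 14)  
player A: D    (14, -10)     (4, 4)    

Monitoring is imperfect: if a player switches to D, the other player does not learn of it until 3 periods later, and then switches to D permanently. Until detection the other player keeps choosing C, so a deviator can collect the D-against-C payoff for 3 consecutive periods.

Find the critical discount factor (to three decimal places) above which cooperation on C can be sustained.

The best deviation is to choose D for all 3 undetected periods, earning 14 each, then 4 forever once detected.
Deviation value: 14(1−β^3)/(1−β) + 4β^3/(1−β); cooperation value: 8/(1−β).
IC: 8 ≥ 14(1−β^3) + 4β^3 = 14 − 10β^3.
So β^3 ≥ 6/10 = 3/5, giving β ≥ (3/5)^(1/3) ≈ 0.843.

0.843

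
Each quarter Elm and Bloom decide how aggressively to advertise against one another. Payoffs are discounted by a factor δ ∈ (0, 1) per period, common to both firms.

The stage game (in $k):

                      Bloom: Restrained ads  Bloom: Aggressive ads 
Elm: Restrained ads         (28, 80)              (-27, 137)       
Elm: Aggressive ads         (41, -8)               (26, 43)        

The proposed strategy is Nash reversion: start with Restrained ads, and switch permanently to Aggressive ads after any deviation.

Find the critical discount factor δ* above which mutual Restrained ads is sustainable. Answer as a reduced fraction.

13/15

For Elm: deviation gain 41−28 = 13, per-period punishment loss 28−26 = 2. IC gives δ ≥ 13/15.
For Bloom: gain 57, loss 37 per period, so δ ≥ 57/94.
The tighter constraint is Elm's, so cooperation needs δ ≥ 13/15.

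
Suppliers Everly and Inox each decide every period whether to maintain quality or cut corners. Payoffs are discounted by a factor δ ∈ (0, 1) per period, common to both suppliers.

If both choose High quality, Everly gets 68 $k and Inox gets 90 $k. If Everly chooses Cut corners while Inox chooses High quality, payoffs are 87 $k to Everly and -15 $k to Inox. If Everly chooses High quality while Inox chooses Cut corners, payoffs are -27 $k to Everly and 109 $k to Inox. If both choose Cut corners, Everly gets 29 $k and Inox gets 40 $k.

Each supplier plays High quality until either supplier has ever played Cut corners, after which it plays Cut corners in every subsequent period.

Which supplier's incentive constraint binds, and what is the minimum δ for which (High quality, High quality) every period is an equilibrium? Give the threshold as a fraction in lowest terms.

Everly; δ ≥ 19/58

Everly's threshold: (87−68)/(87−29) = 19/58.
Inox's threshold: (109−90)/(109−40) = 19/69.
19/58 > 19/69, so Everly binds and δ* = 19/58.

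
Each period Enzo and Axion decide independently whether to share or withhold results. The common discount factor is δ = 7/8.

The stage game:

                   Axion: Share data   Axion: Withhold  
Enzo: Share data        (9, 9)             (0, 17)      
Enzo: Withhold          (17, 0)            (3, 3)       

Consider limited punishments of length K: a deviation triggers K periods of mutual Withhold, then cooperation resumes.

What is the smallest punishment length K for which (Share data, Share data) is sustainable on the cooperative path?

No profitable deviation requires (9−3)(δ+…+δ^K) ≥ 17−9, i.e. δ+…+δ^K ≥ 4/3 ≈ 1.3333.
With δ = 7/8, the partial sums are K=1: 0.8750, K=2: 1.6406.
K = 2 is the first length at which the sum reaches 1.3333.

2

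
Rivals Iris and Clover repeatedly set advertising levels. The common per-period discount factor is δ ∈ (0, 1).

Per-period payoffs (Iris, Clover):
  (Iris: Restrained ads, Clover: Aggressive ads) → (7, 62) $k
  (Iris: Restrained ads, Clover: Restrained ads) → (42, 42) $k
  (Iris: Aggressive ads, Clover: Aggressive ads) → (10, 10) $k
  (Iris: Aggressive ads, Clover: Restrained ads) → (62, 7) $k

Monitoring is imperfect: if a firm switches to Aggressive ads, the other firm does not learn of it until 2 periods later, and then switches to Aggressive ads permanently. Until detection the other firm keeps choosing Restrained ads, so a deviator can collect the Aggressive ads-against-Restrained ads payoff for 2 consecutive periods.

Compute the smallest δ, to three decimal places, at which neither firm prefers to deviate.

The best deviation is to choose Aggressive ads for all 2 undetected periods, earning 62 each, then 10 forever once detected.
Deviation value: 62(1−δ^2)/(1−δ) + 10δ^2/(1−δ); cooperation value: 42/(1−δ).
IC: 42 ≥ 62(1−δ^2) + 10δ^2 = 62 − 52δ^2.
So δ^2 ≥ 20/52 = 5/13, giving δ ≥ (5/13)^(1/2) ≈ 0.620.

0.620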